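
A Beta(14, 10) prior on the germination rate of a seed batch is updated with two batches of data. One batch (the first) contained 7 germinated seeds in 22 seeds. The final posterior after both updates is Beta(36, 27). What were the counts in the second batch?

Because Beta–binomial updating is additive in the counts, the combined data contributed (α_post−α_prior, β_post−β_prior) successes and failures.
Total across both batches: 36−14=22 germinated seeds, 27−10=17 non-germinating seeds.
Subtract the first batch: 22−7=15 germinated seeds and 17−15=2 non-germinating seeds.

15 germinated seeds and 2 non-germinating seeds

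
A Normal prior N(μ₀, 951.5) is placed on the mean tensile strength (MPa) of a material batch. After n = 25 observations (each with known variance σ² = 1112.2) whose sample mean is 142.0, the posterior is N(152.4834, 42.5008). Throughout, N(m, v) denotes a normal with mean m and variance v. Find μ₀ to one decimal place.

μ₀ = 376.7

With known observation variance, the Normal–Normal posterior has precision τ_n = τ₀ + n/σ² and mean μ_n = (τ₀μ₀ + (n/σ²)x̄)/τ_n.
Here τ₀ = 1/951.5 = 0.001051 and τ_data = 25/1112.2 = 0.022478, so τ_n = 0.023529.
Rearranging for μ₀: μ₀ = (μ_n·τ_n − τ_data·x̄)/τ₀ = (152.4834·0.023529 − 0.022478·142.0) / 0.001051 = 0.395906/0.001051 ≈ 376.7.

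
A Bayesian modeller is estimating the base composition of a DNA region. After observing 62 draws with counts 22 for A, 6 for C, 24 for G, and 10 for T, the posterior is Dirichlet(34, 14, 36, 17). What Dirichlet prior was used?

Dirichlet(12, 8, 12, 7)

For a Dirichlet(α) prior with multinomial counts c, the posterior is Dirichlet(α + c) componentwise.
Subtract each count from the matching posterior parameter: 34−22=12, 14−6=8, 36−24=12, 17−10=7.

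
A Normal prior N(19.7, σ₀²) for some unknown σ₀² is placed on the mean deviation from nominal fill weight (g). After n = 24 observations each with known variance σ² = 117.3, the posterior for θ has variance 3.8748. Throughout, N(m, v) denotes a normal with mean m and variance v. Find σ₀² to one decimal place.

Posterior precision equals prior precision plus data precision: 1/σ_n² = 1/σ₀² + n/σ².
So 1/σ₀² = 1/3.8748 − 24/117.3 = 0.258078 − 0.204604 = 0.053474.
Hence σ₀² = 1/0.053474 ≈ 18.7.

σ₀² = 18.7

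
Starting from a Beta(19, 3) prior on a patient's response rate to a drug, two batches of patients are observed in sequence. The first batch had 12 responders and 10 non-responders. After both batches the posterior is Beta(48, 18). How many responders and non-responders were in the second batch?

17 responders and 5 non-responders

Sequential conjugate updates are equivalent to a single update on the pooled data, so total successes = posterior α − prior α and total failures = posterior β − prior β.
Total across both batches: 48−19=29 responders, 18−3=15 non-responders.
Subtract the first batch: 29−12=17 responders and 15−10=5 non-responders.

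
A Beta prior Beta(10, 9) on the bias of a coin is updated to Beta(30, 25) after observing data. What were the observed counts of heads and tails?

Under Beta–binomial conjugacy the posterior parameters are (a+s, b+f).
Match parameters: s=30−10=20, f=25−9=16.

20 heads and 16 tails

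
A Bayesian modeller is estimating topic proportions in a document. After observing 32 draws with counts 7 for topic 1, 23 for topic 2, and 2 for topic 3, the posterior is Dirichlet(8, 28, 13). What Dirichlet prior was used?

For a Dirichlet(α) prior with multinomial counts c, the posterior is Dirichlet(α + c) componentwise.
Subtract each count from the matching posterior parameter: 8−7=1, 28−23=5, 13−2=11.

Dirichlet(1, 5, 11)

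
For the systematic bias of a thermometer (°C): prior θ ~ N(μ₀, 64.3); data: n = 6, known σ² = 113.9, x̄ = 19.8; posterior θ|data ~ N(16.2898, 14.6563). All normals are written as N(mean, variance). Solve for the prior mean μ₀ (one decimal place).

μ₀ = 4.4

The posterior mean is a precision-weighted average: μ_n = (τ₀μ₀ + τ_data·x̄)/(τ₀+τ_data), with τ₀=1/σ₀² and τ_data=n/σ².
Here τ₀ = 1/64.3 = 0.015552 and τ_data = 6/113.9 = 0.052678, so τ_n = 0.068230.
Rearranging for μ₀: μ₀ = (μ_n·τ_n − τ_data·x̄)/τ₀ = (16.2898·0.068230 − 0.052678·19.8) / 0.015552 = 0.068429/0.015552 ≈ 4.4.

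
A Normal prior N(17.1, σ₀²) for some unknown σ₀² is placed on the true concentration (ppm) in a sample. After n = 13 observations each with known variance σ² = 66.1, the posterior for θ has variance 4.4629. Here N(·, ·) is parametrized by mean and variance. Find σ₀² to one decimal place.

For the Normal–Normal model with known σ², precisions add: τ_n = τ₀ + n/σ².
So 1/σ₀² = 1/4.4629 − 13/66.1 = 0.224070 − 0.196672 = 0.027398.
Hence σ₀² = 1/0.027398 ≈ 36.5.

σ₀² = 36.5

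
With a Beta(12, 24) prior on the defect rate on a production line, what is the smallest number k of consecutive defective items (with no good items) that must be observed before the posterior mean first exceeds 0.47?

After k defective items and 0 good items the posterior is Beta(12+k, 24), with mean (12+k)/(12+24+k).
Set (12+k)/(36+k) > 0.47 and solve: k > (0.47·36 − 12)/(1 − 0.47) = 9.283.
The smallest integer exceeding 9.283 is 10.

k = 10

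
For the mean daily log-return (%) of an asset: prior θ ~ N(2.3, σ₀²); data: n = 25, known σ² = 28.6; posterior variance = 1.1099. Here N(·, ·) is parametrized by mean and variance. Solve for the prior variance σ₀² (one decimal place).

σ₀² = 37.2

For the Normal–Normal model with known σ², precisions add: τ_n = τ₀ + n/σ².
So 1/σ₀² = 1/1.1099 − 25/28.6 = 0.900982 − 0.874126 = 0.026856.
Hence σ₀² = 1/0.026856 ≈ 37.2.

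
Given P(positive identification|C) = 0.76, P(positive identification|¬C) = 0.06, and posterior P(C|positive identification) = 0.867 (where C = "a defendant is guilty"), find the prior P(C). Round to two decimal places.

P(C) = 0.34

Bayes' rule in odds form gives O(C|E) = O(C)·[P(E|C)/P(E|¬C)], hence O(C) = O(C|E)/LR.
Posterior odds = 0.867/(1−0.867) = 6.5188. LR = 0.76/0.06 = 12.6667.
Prior odds = 6.5188/12.6667 = 0.5146, so P(C) = 0.5146/(1+0.5146) ≈ 0.34.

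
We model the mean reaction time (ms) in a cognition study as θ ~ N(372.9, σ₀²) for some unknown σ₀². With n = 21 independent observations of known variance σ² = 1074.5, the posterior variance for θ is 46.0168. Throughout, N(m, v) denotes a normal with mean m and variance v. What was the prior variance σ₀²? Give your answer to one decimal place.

Posterior precision equals prior precision plus data precision: 1/σ_n² = 1/σ₀² + n/σ².
So 1/σ₀² = 1/46.0168 − 21/1074.5 = 0.021731 − 0.019544 = 0.002187.
Hence σ₀² = 1/0.002187 ≈ 457.2.

σ₀² = 457.2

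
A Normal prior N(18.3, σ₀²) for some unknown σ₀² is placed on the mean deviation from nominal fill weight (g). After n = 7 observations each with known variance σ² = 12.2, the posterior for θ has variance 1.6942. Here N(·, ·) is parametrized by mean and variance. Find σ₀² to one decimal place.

Posterior precision equals prior precision plus data precision: 1/σ_n² = 1/σ₀² + n/σ².
So 1/σ₀² = 1/1.6942 − 7/12.2 = 0.590249 − 0.573770 = 0.016479.
Hence σ₀² = 1/0.016479 ≈ 60.7.

σ₀² = 60.7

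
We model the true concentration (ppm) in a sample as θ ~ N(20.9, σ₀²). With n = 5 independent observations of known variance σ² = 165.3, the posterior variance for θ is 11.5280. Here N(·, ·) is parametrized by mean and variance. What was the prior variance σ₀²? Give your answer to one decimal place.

Posterior precision equals prior precision plus data precision: 1/σ_n² = 1/σ₀² + n/σ².
So 1/σ₀² = 1/11.5280 − 5/165.3 = 0.086745 − 0.030248 = 0.056497.
Hence σ₀² = 1/0.056497 ≈ 17.7.

σ₀² = 17.7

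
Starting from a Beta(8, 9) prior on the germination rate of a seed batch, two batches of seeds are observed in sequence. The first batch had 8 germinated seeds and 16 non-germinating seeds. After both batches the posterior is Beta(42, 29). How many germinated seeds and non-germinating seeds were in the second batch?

26 germinated seeds and 4 non-germinating seeds

Sequential conjugate updates are equivalent to a single update on the pooled data, so total successes = posterior α − prior α and total failures = posterior β − prior β.
Total across both batches: 42−8=34 germinated seeds, 29−9=20 non-germinating seeds.
Subtract the first batch: 34−8=26 germinated seeds and 20−16=4 non-germinating seeds.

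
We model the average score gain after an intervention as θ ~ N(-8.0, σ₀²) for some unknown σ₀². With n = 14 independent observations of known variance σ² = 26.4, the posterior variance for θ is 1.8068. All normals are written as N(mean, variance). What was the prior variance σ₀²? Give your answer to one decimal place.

σ₀² = 43.2

For the Normal–Normal model with known σ², precisions add: τ_n = τ₀ + n/σ².
So 1/σ₀² = 1/1.8068 − 14/26.4 = 0.553465 − 0.530303 = 0.023162.
Hence σ₀² = 1/0.023162 ≈ 43.2.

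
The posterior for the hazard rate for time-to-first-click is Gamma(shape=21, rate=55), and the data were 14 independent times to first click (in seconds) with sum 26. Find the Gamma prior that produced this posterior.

For an exponential likelihood with a Gamma(α, β) prior on the rate, n observations with total T give posterior Gamma(α+n, β+T).
So α = 21 − 14 = 7 and β = 55 − 26 = 29.

Gamma(shape=7, rate=29)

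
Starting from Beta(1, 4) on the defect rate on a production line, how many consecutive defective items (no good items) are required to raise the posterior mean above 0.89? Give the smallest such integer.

After k defective items and 0 good items the posterior is Beta(1+k, 4), with mean (1+k)/(1+4+k).
Set (1+k)/(5+k) > 0.89 and solve: k > (0.89·5 − 1)/(1 − 0.89) = 31.364.
The smallest integer exceeding 31.364 is 32.

k = 32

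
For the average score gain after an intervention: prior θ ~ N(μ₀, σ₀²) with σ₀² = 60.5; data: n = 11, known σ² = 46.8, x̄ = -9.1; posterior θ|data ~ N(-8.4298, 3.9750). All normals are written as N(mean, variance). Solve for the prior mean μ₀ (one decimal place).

μ₀ = 1.1

The posterior mean is a precision-weighted average: μ_n = (τ₀μ₀ + τ_data·x̄)/(τ₀+τ_data), with τ₀=1/σ₀² and τ_data=n/σ².
Here τ₀ = 1/60.5 = 0.016529 and τ_data = 11/46.8 = 0.235043, so τ_n = 0.251572.
Rearranging for μ₀: μ₀ = (μ_n·τ_n − τ_data·x̄)/τ₀ = (-8.4298·0.251572 − 0.235043·-9.1) / 0.016529 = 0.018190/0.016529 ≈ 1.1.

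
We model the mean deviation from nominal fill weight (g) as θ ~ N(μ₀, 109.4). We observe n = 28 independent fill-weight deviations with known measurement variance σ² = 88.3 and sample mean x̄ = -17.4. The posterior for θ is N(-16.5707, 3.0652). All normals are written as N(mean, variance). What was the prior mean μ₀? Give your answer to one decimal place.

μ₀ = 12.2

The posterior mean is a precision-weighted average: μ_n = (τ₀μ₀ + τ_data·x̄)/(τ₀+τ_data), with τ₀=1/σ₀² and τ_data=n/σ².
Here τ₀ = 1/109.4 = 0.009141 and τ_data = 28/88.3 = 0.317101, so τ_n = 0.326242.
Rearranging for μ₀: μ₀ = (μ_n·τ_n − τ_data·x̄)/τ₀ = (-16.5707·0.326242 − 0.317101·-17.4) / 0.009141 = 0.111499/0.009141 ≈ 12.2.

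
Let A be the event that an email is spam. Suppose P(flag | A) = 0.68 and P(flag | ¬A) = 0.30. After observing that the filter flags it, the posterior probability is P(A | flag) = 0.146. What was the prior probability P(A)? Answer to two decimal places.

Bayes' rule in odds form gives O(A|E) = O(A)·[P(E|A)/P(E|¬A)], hence O(A) = O(A|E)/LR.
Posterior odds = 0.146/(1−0.146) = 0.1710. LR = 0.68/0.30 = 2.2667.
Prior odds = 0.1710/2.2667 = 0.0754, so P(A) = 0.0754/(1+0.0754) ≈ 0.07.

P(A) = 0.07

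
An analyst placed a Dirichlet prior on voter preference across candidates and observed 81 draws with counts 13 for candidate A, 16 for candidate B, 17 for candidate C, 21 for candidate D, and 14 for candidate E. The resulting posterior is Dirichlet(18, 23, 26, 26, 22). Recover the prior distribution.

Dirichlet(5, 7, 9, 5, 8)

For a Dirichlet(α) prior with multinomial counts c, the posterior is Dirichlet(α + c) componentwise.
Subtract each count from the matching posterior parameter: 18−13=5, 23−16=7, 26−17=9, 26−21=5, 22−14=8.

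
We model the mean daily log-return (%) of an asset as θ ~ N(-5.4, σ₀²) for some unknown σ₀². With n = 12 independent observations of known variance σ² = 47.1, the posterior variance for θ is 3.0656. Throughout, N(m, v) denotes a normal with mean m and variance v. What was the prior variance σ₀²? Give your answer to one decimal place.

σ₀² = 14.0

Posterior precision equals prior precision plus data precision: 1/σ_n² = 1/σ₀² + n/σ².
So 1/σ₀² = 1/3.0656 − 12/47.1 = 0.326200 − 0.254777 = 0.071423.
Hence σ₀² = 1/0.071423 ≈ 14.0.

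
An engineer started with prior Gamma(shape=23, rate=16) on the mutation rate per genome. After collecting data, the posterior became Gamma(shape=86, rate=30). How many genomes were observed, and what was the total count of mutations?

A Gamma(α, β) prior (rate parametrization) on a Poisson rate with n observations summing to S gives posterior Gamma(α+S, β+n).
Matching: Σxᵢ = 86 − 23 = 63 and n = 30 − 16 = 14.

n = 14 genomes with total 63 mutations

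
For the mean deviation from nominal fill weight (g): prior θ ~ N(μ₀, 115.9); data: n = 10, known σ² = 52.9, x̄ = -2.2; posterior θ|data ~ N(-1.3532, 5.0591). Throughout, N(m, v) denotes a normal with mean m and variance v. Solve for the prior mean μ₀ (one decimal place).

μ₀ = 17.2

With known observation variance, the Normal–Normal posterior has precision τ_n = τ₀ + n/σ² and mean μ_n = (τ₀μ₀ + (n/σ²)x̄)/τ_n.
Here τ₀ = 1/115.9 = 0.008628 and τ_data = 10/52.9 = 0.189036, so τ_n = 0.197664.
Rearranging for μ₀: μ₀ = (μ_n·τ_n − τ_data·x̄)/τ₀ = (-1.3532·0.197664 − 0.189036·-2.2) / 0.008628 = 0.148400/0.008628 ≈ 17.2.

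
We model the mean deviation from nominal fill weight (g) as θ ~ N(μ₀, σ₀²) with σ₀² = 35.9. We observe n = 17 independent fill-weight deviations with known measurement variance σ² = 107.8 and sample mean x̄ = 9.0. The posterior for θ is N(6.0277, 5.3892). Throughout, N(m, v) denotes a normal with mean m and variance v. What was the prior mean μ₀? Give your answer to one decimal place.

With known observation variance, the Normal–Normal posterior has precision τ_n = τ₀ + n/σ² and mean μ_n = (τ₀μ₀ + (n/σ²)x̄)/τ_n.
Here τ₀ = 1/35.9 = 0.027855 and τ_data = 17/107.8 = 0.157699, so τ_n = 0.185554.
Rearranging for μ₀: μ₀ = (μ_n·τ_n − τ_data·x̄)/τ₀ = (6.0277·0.185554 − 0.157699·9.0) / 0.027855 = -0.300827/0.027855 ≈ -10.8.

μ₀ = -10.8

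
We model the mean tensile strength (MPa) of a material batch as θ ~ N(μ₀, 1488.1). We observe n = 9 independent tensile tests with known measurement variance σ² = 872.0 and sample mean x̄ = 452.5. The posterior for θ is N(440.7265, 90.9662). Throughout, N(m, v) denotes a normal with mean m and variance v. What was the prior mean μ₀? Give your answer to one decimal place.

With known observation variance, the Normal–Normal posterior has precision τ_n = τ₀ + n/σ² and mean μ_n = (τ₀μ₀ + (n/σ²)x̄)/τ_n.
Here τ₀ = 1/1488.1 = 0.000672 and τ_data = 9/872.0 = 0.010321, so τ_n = 0.010993.
Rearranging for μ₀: μ₀ = (μ_n·τ_n − τ_data·x̄)/τ₀ = (440.7265·0.010993 − 0.010321·452.5) / 0.000672 = 0.174654/0.000672 ≈ 259.9.

μ₀ = 259.9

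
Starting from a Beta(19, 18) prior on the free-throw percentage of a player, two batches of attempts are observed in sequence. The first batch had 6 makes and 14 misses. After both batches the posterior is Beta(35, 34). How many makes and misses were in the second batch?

10 makes and 2 misses

Because Beta–binomial updating is additive in the counts, the combined data contributed (α_post−α_prior, β_post−β_prior) successes and failures.
Total across both batches: 35−19=16 makes, 34−18=16 misses.
Subtract the first batch: 16−6=10 makes and 16−14=2 misses.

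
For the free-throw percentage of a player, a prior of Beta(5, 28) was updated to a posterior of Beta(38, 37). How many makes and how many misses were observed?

33 makes and 9 misses

A Beta(a, b) prior with s successes and f failures in binomial data gives a Beta(a+s, b+f) posterior.
Match parameters: s=38−5=33, f=37−28=9.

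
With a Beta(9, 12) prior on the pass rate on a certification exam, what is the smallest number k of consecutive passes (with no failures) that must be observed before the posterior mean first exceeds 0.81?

k = 43

After k passes and 0 failures the posterior is Beta(9+k, 12), with mean (9+k)/(9+12+k).
Set (9+k)/(21+k) > 0.81 and solve: k > (0.81·21 − 9)/(1 − 0.81) = 42.158.
The smallest integer exceeding 42.158 is 43, and checking k=43: (52)/(64) = 0.8125 > 0.81.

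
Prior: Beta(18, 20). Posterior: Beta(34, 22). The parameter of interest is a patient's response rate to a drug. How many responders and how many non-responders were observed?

Under Beta–binomial conjugacy the posterior parameters are (α+s, β+f).
So s = 34 − 18 = 16 and f = 22 − 20 = 2.

16 responders and 2 non-responders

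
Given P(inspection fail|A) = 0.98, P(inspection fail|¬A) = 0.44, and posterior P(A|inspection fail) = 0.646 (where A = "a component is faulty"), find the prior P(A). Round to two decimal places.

In odds form, posterior odds = prior odds × likelihood ratio, so prior odds = posterior odds ÷ LR.
Posterior odds = 0.646/(1−0.646) = 1.8249. LR = 0.98/0.44 = 2.2273.
Prior odds = 1.8249/2.2273 = 0.8193, so P(A) = 0.8193/(1+0.8193) ≈ 0.45.

P(A) = 0.45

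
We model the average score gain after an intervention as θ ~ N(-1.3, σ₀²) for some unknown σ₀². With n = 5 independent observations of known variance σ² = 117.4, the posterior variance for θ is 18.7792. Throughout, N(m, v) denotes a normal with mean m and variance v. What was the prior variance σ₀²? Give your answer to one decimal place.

Posterior precision equals prior precision plus data precision: 1/σ_n² = 1/σ₀² + n/σ².
So 1/σ₀² = 1/18.7792 − 5/117.4 = 0.053250 − 0.042589 = 0.010661.
Hence σ₀² = 1/0.010661 ≈ 93.8.

σ₀² = 93.8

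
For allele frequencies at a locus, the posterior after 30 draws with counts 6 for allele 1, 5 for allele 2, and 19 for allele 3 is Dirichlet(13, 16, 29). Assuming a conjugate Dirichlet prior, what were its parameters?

For a Dirichlet(α) prior with multinomial counts c, the posterior is Dirichlet(α + c) componentwise.
Subtract each count from the matching posterior parameter: 13−6=7, 16−5=11, 29−19=10.

Dirichlet(7, 11, 10)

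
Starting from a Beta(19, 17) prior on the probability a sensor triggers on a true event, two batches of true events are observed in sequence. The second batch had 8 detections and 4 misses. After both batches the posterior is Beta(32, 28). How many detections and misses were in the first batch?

5 detections and 7 misses

Because Beta–binomial updating is additive in the counts, the combined data contributed (α_post−α_prior, β_post−β_prior) successes and failures.
Total across both batches: 32−19=13 detections, 28−17=11 misses.
Subtract the second batch: 13−8=5 detections and 11−4=7 misses.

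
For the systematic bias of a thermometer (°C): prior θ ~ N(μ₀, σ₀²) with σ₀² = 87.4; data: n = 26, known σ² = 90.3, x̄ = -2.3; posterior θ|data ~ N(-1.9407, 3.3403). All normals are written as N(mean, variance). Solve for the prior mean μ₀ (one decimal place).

With known observation variance, the Normal–Normal posterior has precision τ_n = τ₀ + n/σ² and mean μ_n = (τ₀μ₀ + (n/σ²)x̄)/τ_n.
Here τ₀ = 1/87.4 = 0.011442 and τ_data = 26/90.3 = 0.287929, so τ_n = 0.299371.
Rearranging for μ₀: μ₀ = (μ_n·τ_n − τ_data·x̄)/τ₀ = (-1.9407·0.299371 − 0.287929·-2.3) / 0.011442 = 0.081247/0.011442 ≈ 7.1.

μ₀ = 7.1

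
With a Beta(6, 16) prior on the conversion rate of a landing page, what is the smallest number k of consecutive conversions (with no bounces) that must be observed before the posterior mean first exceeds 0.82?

k = 67

After k conversions and 0 bounces the posterior is Beta(6+k, 16), with mean (6+k)/(6+16+k).
Set (6+k)/(22+k) > 0.82 and solve: k > (0.82·22 − 6)/(1 − 0.82) = 66.889.
The smallest integer exceeding 66.889 is 67.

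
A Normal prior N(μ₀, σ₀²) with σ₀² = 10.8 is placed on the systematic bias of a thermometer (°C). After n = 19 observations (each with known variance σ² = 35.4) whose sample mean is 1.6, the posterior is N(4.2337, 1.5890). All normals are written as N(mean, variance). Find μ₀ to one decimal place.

μ₀ = 19.5

With known observation variance, the Normal–Normal posterior has precision τ_n = τ₀ + n/σ² and mean μ_n = (τ₀μ₀ + (n/σ²)x̄)/τ_n.
Here τ₀ = 1/10.8 = 0.092593 and τ_data = 19/35.4 = 0.536723, so τ_n = 0.629316.
Rearranging for μ₀: μ₀ = (μ_n·τ_n − τ_data·x̄)/τ₀ = (4.2337·0.629316 − 0.536723·1.6) / 0.092593 = 1.805578/0.092593 ≈ 19.5.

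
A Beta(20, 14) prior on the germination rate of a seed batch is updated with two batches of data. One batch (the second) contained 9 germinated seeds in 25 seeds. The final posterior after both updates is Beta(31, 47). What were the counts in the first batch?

2 germinated seeds and 17 non-germinating seeds

Sequential conjugate updates are equivalent to a single update on the pooled data, so total successes = posterior α − prior α and total failures = posterior β − prior β.
Total across both batches: 31−20=11 germinated seeds, 47−14=33 non-germinating seeds.
Subtract the second batch: 11−9=2 germinated seeds and 33−16=17 non-germinating seeds.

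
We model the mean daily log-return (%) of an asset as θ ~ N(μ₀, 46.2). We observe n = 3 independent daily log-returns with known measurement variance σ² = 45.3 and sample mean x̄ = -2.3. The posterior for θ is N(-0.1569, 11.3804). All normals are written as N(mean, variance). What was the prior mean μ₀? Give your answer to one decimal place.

The posterior mean is a precision-weighted average: μ_n = (τ₀μ₀ + τ_data·x̄)/(τ₀+τ_data), with τ₀=1/σ₀² and τ_data=n/σ².
Here τ₀ = 1/46.2 = 0.021645 and τ_data = 3/45.3 = 0.066225, so τ_n = 0.087870.
Rearranging for μ₀: μ₀ = (μ_n·τ_n − τ_data·x̄)/τ₀ = (-0.1569·0.087870 − 0.066225·-2.3) / 0.021645 = 0.138531/0.021645 ≈ 6.4.

μ₀ = 6.4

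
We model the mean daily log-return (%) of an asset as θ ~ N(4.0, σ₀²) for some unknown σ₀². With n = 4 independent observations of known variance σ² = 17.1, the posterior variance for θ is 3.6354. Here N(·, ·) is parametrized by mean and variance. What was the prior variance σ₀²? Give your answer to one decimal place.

σ₀² = 24.3

For the Normal–Normal model with known σ², precisions add: τ_n = τ₀ + n/σ².
So 1/σ₀² = 1/3.6354 − 4/17.1 = 0.275073 − 0.233918 = 0.041155.
Hence σ₀² = 1/0.041155 ≈ 24.3.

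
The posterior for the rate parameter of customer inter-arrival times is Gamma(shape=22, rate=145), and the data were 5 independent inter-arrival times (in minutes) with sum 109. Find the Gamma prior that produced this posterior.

Gamma(shape=17, rate=36)

For an exponential likelihood with a Gamma(α, β) prior on the rate, n observations with total T give posterior Gamma(α+n, β+T).
So α = 22 − 5 = 17 and β = 145 − 109 = 36.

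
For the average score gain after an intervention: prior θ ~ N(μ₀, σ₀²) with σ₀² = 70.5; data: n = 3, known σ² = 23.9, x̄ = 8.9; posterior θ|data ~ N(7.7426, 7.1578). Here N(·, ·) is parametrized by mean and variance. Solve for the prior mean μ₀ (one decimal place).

μ₀ = -2.5

With known observation variance, the Normal–Normal posterior has precision τ_n = τ₀ + n/σ² and mean μ_n = (τ₀μ₀ + (n/σ²)x̄)/τ_n.
Here τ₀ = 1/70.5 = 0.014184 and τ_data = 3/23.9 = 0.125523, so τ_n = 0.139707.
Rearranging for μ₀: μ₀ = (μ_n·τ_n − τ_data·x̄)/τ₀ = (7.7426·0.139707 − 0.125523·8.9) / 0.014184 = -0.035459/0.014184 ≈ -2.5.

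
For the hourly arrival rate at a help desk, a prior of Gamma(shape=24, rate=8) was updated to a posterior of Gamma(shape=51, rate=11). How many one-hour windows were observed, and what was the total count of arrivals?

n = 3 one-hour windows with total 27 arrivals

Gamma–Poisson conjugacy: posterior shape = α + Σxᵢ, posterior rate = β + n.
Matching: Σxᵢ = 51 − 24 = 27 and n = 11 − 8 = 3.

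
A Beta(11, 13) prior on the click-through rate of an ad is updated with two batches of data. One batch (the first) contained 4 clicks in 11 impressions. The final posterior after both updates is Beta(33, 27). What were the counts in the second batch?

18 clicks and 7 non-clicks

Because Beta–binomial updating is additive in the counts, the combined data contributed (α_post−α_prior, β_post−β_prior) successes and failures.
Total across both batches: 33−11=22 clicks, 27−13=14 non-clicks.
Subtract the first batch: 22−4=18 clicks and 14−7=7 non-clicks.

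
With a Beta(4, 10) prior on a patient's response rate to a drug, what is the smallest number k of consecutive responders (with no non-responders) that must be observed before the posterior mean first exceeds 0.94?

k = 153

After k responders and 0 non-responders the posterior is Beta(4+k, 10), with mean (4+k)/(4+10+k).
Set (4+k)/(14+k) > 0.94 and solve: k > (0.94·14 − 4)/(1 − 0.94) = 152.667.
The smallest integer exceeding 152.667 is 153.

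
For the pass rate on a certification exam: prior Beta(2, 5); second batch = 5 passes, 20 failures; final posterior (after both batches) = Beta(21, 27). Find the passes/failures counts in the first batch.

14 passes and 2 failures

Sequential conjugate updates are equivalent to a single update on the pooled data, so total successes = posterior α − prior α and total failures = posterior β − prior β.
Total across both batches: 21−2=19 passes, 27−5=22 failures.
Subtract the second batch: 19−5=14 passes and 22−20=2 failures.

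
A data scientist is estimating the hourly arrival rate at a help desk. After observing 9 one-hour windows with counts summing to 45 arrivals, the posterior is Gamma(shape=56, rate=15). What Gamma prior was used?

Gamma(shape=11, rate=6)

A Gamma(α, β) prior (rate parametrization) on a Poisson rate with n observations summing to S gives posterior Gamma(α+S, β+n).
So α = 56 − 45 = 11 and β = 15 − 9 = 6.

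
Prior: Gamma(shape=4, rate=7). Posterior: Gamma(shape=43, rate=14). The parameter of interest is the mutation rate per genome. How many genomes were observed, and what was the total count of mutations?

n = 7 genomes with total 39 mutations

Gamma–Poisson conjugacy: posterior shape = α + Σxᵢ, posterior rate = β + n.
Matching: Σxᵢ = 43 − 4 = 39 and n = 14 − 7 = 7.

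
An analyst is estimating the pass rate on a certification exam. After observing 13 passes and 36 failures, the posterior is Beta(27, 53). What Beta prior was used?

Under Beta–binomial conjugacy the posterior parameters are (α+s, β+f).
Subtract the data counts: 27−13=14, 53−36=17.

Beta(14, 17)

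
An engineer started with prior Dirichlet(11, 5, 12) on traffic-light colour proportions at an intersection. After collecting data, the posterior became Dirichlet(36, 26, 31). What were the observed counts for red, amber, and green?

For a Dirichlet(α) prior with multinomial counts c, the posterior is Dirichlet(α + c) componentwise.
Counts are posterior − prior componentwise: 36−11=25, 26−5=21, 31−12=19.

counts (25, 21, 19)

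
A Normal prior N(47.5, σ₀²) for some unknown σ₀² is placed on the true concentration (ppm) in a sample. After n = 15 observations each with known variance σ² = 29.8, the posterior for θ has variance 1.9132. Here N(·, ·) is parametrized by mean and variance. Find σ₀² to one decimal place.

σ₀² = 51.7

For the Normal–Normal model with known σ², precisions add: τ_n = τ₀ + n/σ².
So 1/σ₀² = 1/1.9132 − 15/29.8 = 0.522685 − 0.503356 = 0.019329.
Hence σ₀² = 1/0.019329 ≈ 51.7.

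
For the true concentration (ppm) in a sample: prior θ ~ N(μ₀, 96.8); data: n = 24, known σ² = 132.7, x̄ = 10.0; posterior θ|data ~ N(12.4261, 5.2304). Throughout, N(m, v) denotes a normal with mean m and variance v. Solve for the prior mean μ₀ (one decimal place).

The posterior mean is a precision-weighted average: μ_n = (τ₀μ₀ + τ_data·x̄)/(τ₀+τ_data), with τ₀=1/σ₀² and τ_data=n/σ².
Here τ₀ = 1/96.8 = 0.010331 and τ_data = 24/132.7 = 0.180859, so τ_n = 0.191190.
Rearranging for μ₀: μ₀ = (μ_n·τ_n − τ_data·x̄)/τ₀ = (12.4261·0.191190 − 0.180859·10.0) / 0.010331 = 0.567156/0.010331 ≈ 54.9.

μ₀ = 54.9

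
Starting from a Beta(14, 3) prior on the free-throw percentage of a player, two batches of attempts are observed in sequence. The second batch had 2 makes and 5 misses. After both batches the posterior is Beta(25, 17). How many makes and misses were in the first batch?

Sequential conjugate updates are equivalent to a single update on the pooled data, so total successes = posterior α − prior α and total failures = posterior β − prior β.
Total across both batches: 25−14=11 makes, 17−3=14 misses.
Subtract the second batch: 11−2=9 makes and 14−5=9 misses.

9 makes and 9 misses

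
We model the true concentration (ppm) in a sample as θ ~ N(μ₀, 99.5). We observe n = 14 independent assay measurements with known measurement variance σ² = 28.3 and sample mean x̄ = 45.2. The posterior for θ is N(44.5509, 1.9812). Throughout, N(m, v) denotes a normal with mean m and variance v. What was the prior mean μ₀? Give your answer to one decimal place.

The posterior mean is a precision-weighted average: μ_n = (τ₀μ₀ + τ_data·x̄)/(τ₀+τ_data), with τ₀=1/σ₀² and τ_data=n/σ².
Here τ₀ = 1/99.5 = 0.010050 and τ_data = 14/28.3 = 0.494700, so τ_n = 0.504750.
Rearranging for μ₀: μ₀ = (μ_n·τ_n − τ_data·x̄)/τ₀ = (44.5509·0.504750 − 0.494700·45.2) / 0.010050 = 0.126627/0.010050 ≈ 12.6.

μ₀ = 12.6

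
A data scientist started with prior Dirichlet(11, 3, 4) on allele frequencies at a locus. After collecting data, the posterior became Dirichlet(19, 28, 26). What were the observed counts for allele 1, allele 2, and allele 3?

counts (8, 25, 22)

For a Dirichlet(α) prior with multinomial counts c, the posterior is Dirichlet(α + c) componentwise.
Counts are posterior − prior componentwise: 19−11=8, 28−3=25, 26−4=22.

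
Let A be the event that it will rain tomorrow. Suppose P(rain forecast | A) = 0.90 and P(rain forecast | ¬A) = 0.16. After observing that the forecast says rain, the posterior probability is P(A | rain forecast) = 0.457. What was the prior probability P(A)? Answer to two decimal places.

P(A) = 0.13

In odds form, posterior odds = prior odds × likelihood ratio, so prior odds = posterior odds ÷ LR.
Posterior odds = 0.457/(1−0.457) = 0.8416. LR = 0.90/0.16 = 5.6250.
Prior odds = 0.8416/5.6250 = 0.1496, so P(A) = 0.1496/(1+0.1496) ≈ 0.13.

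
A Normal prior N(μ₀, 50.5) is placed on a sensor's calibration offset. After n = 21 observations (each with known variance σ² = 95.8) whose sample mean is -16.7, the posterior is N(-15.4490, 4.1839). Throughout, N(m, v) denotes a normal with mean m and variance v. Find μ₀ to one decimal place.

The posterior mean is a precision-weighted average: μ_n = (τ₀μ₀ + τ_data·x̄)/(τ₀+τ_data), with τ₀=1/σ₀² and τ_data=n/σ².
Here τ₀ = 1/50.5 = 0.019802 and τ_data = 21/95.8 = 0.219207, so τ_n = 0.239009.
Rearranging for μ₀: μ₀ = (μ_n·τ_n − τ_data·x̄)/τ₀ = (-15.4490·0.239009 − 0.219207·-16.7) / 0.019802 = -0.031693/0.019802 ≈ -1.6.

μ₀ = -1.6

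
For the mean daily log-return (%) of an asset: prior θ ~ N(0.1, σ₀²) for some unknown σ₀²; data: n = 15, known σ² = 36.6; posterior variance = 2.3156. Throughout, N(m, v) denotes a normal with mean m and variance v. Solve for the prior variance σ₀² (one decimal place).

Posterior precision equals prior precision plus data precision: 1/σ_n² = 1/σ₀² + n/σ².
So 1/σ₀² = 1/2.3156 − 15/36.6 = 0.431854 − 0.409836 = 0.022018.
Hence σ₀² = 1/0.022018 ≈ 45.4.

σ₀² = 45.4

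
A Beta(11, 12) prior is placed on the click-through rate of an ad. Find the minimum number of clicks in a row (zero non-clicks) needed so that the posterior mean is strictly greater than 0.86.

After k clicks and 0 non-clicks the posterior is Beta(11+k, 12), with mean (11+k)/(11+12+k).
Set (11+k)/(23+k) > 0.86 and solve: k > (0.86·23 − 11)/(1 − 0.86) = 62.714.
The smallest integer exceeding 62.714 is 63, and checking k=63: (74)/(86) = 0.8605 > 0.86.

k = 63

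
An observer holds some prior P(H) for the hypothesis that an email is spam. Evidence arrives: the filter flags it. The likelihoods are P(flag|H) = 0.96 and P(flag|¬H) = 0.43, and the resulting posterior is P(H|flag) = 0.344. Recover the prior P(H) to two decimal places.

P(H) = 0.19

In odds form, posterior odds = prior odds × likelihood ratio, so prior odds = posterior odds ÷ LR.
Posterior odds = 0.344/(1−0.344) = 0.5244. LR = 0.96/0.43 = 2.2326.
Prior odds = 0.5244/2.2326 = 0.2349, so P(H) = 0.2349/(1+0.2349) ≈ 0.19.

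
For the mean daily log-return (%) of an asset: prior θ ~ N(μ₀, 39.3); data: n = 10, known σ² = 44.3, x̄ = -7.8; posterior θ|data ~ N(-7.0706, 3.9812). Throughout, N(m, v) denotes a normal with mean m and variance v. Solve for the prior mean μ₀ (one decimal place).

μ₀ = -0.6

The posterior mean is a precision-weighted average: μ_n = (τ₀μ₀ + τ_data·x̄)/(τ₀+τ_data), with τ₀=1/σ₀² and τ_data=n/σ².
Here τ₀ = 1/39.3 = 0.025445 and τ_data = 10/44.3 = 0.225734, so τ_n = 0.251179.
Rearranging for μ₀: μ₀ = (μ_n·τ_n − τ_data·x̄)/τ₀ = (-7.0706·0.251179 − 0.225734·-7.8) / 0.025445 = -0.015261/0.025445 ≈ -0.6.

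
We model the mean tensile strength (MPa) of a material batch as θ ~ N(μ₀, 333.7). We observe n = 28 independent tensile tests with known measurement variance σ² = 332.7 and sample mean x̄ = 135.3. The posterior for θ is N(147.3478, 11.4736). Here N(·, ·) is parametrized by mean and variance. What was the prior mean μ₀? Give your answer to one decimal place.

The posterior mean is a precision-weighted average: μ_n = (τ₀μ₀ + τ_data·x̄)/(τ₀+τ_data), with τ₀=1/σ₀² and τ_data=n/σ².
Here τ₀ = 1/333.7 = 0.002997 and τ_data = 28/332.7 = 0.084160, so τ_n = 0.087157.
Rearranging for μ₀: μ₀ = (μ_n·τ_n − τ_data·x̄)/τ₀ = (147.3478·0.087157 − 0.084160·135.3) / 0.002997 = 1.455544/0.002997 ≈ 485.7.

μ₀ = 485.7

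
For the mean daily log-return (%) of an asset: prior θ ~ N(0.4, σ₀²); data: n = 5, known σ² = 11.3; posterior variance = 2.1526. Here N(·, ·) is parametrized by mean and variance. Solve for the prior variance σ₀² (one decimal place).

Posterior precision equals prior precision plus data precision: 1/σ_n² = 1/σ₀² + n/σ².
So 1/σ₀² = 1/2.1526 − 5/11.3 = 0.464554 − 0.442478 = 0.022076.
Hence σ₀² = 1/0.022076 ≈ 45.3.

σ₀² = 45.3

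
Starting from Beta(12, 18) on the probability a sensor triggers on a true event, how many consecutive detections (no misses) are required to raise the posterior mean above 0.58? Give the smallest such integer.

k = 13

After k detections and 0 misses the posterior is Beta(12+k, 18), with mean (12+k)/(12+18+k).
Set (12+k)/(30+k) > 0.58 and solve: k > (0.58·30 − 12)/(1 − 0.58) = 12.857.
The smallest integer exceeding 12.857 is 13.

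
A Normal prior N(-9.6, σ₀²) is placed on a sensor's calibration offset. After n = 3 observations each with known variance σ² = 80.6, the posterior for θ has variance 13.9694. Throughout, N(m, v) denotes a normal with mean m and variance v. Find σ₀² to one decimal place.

σ₀² = 29.1

Posterior precision equals prior precision plus data precision: 1/σ_n² = 1/σ₀² + n/σ².
So 1/σ₀² = 1/13.9694 − 3/80.6 = 0.071585 − 0.037221 = 0.034364.
Hence σ₀² = 1/0.034364 ≈ 29.1.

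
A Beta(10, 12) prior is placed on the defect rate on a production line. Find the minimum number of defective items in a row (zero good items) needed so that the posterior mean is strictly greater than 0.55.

k = 5

After k defective items and 0 good items the posterior is Beta(10+k, 12), with mean (10+k)/(10+12+k).
Set (10+k)/(22+k) > 0.55 and solve: k > (0.55·22 − 10)/(1 − 0.55) = 4.667.
The smallest integer exceeding 4.667 is 5, and checking k=5: (15)/(27) = 0.5556 > 0.55.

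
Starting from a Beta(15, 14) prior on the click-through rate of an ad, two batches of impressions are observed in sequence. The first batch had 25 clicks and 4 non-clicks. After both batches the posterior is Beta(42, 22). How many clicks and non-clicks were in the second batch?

Because Beta–binomial updating is additive in the counts, the combined data contributed (α_post−α_prior, β_post−β_prior) successes and failures.
Total across both batches: 42−15=27 clicks, 22−14=8 non-clicks.
Subtract the first batch: 27−25=2 clicks and 8−4=4 non-clicks.

2 clicks and 4 non-clicks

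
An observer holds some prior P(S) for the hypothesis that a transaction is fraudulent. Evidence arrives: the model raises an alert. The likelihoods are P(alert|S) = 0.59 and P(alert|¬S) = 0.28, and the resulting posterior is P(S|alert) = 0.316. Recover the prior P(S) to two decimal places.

In odds form, posterior odds = prior odds × likelihood ratio, so prior odds = posterior odds ÷ LR.
Posterior odds = 0.316/(1−0.316) = 0.4620. LR = 0.59/0.28 = 2.1071.
Prior odds = 0.4620/2.1071 = 0.2193, so P(S) = 0.2193/(1+0.2193) ≈ 0.18.

P(S) = 0.18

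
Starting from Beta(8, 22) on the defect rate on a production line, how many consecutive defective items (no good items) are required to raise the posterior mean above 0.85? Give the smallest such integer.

After k defective items and 0 good items the posterior is Beta(8+k, 22), with mean (8+k)/(8+22+k).
Set (8+k)/(30+k) > 0.85 and solve: k > (0.85·30 − 8)/(1 − 0.85) = 116.667.
The smallest integer exceeding 116.667 is 117.

k = 117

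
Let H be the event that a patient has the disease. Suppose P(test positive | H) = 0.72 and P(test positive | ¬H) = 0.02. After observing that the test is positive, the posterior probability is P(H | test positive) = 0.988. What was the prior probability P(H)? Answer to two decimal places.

Bayes' rule in odds form gives O(H|E) = O(H)·[P(E|H)/P(E|¬H)], hence O(H) = O(H|E)/LR.
Posterior odds = 0.988/(1−0.988) = 82.3333. LR = 0.72/0.02 = 36.0000.
Prior odds = 82.3333/36.0000 = 2.2870, so P(H) = 2.2870/(1+2.2870) ≈ 0.70.

P(H) = 0.70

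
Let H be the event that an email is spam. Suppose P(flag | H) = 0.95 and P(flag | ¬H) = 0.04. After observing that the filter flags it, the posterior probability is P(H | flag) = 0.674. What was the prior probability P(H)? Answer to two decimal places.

In odds form, posterior odds = prior odds × likelihood ratio, so prior odds = posterior odds ÷ LR.
Posterior odds = 0.674/(1−0.674) = 2.0675. LR = 0.95/0.04 = 23.7500.
Prior odds = 2.0675/23.7500 = 0.0871, so P(H) = 0.0871/(1+0.0871) ≈ 0.08.

P(H) = 0.08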